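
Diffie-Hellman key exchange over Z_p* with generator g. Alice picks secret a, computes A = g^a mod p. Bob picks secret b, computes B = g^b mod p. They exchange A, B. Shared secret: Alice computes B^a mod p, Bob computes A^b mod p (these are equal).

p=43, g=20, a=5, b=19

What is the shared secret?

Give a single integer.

Answer: 18

Derivation:
A = 20^5 mod 43  (bits of 5 = 101)
  bit 0 = 1: r = r^2 * 20 mod 43 = 1^2 * 20 = 1*20 = 20
  bit 1 = 0: r = r^2 mod 43 = 20^2 = 13
  bit 2 = 1: r = r^2 * 20 mod 43 = 13^2 * 20 = 40*20 = 26
  -> A = 26
B = 20^19 mod 43  (bits of 19 = 10011)
  bit 0 = 1: r = r^2 * 20 mod 43 = 1^2 * 20 = 1*20 = 20
  bit 1 = 0: r = r^2 mod 43 = 20^2 = 13
  bit 2 = 0: r = r^2 mod 43 = 13^2 = 40
  bit 3 = 1: r = r^2 * 20 mod 43 = 40^2 * 20 = 9*20 = 8
  bit 4 = 1: r = r^2 * 20 mod 43 = 8^2 * 20 = 21*20 = 33
  -> B = 33
s = B^a = 33^5 mod 43  (bits of 5 = 101)
  bit 0 = 1: r = r^2 * 33 mod 43 = 1^2 * 33 = 1*33 = 33
  bit 1 = 0: r = r^2 mod 43 = 33^2 = 14
  bit 2 = 1: r = r^2 * 33 mod 43 = 14^2 * 33 = 24*33 = 18
  -> s = B^a = 18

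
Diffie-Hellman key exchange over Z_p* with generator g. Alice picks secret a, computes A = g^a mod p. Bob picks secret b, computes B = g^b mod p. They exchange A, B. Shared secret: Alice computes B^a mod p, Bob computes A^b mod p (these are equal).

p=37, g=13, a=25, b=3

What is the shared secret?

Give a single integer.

A = 13^25 mod 37  (bits of 25 = 11001)
  bit 0 = 1: r = r^2 * 13 mod 37 = 1^2 * 13 = 1*13 = 13
  bit 1 = 1: r = r^2 * 13 mod 37 = 13^2 * 13 = 21*13 = 14
  bit 2 = 0: r = r^2 mod 37 = 14^2 = 11
  bit 3 = 0: r = r^2 mod 37 = 11^2 = 10
  bit 4 = 1: r = r^2 * 13 mod 37 = 10^2 * 13 = 26*13 = 5
  -> A = 5
B = 13^3 mod 37  (bits of 3 = 11)
  bit 0 = 1: r = r^2 * 13 mod 37 = 1^2 * 13 = 1*13 = 13
  bit 1 = 1: r = r^2 * 13 mod 37 = 13^2 * 13 = 21*13 = 14
  -> B = 14
s = B^a = 14^25 mod 37  (bits of 25 = 11001)
  bit 0 = 1: r = r^2 * 14 mod 37 = 1^2 * 14 = 1*14 = 14
  bit 1 = 1: r = r^2 * 14 mod 37 = 14^2 * 14 = 11*14 = 6
  bit 2 = 0: r = r^2 mod 37 = 6^2 = 36
  bit 3 = 0: r = r^2 mod 37 = 36^2 = 1
  bit 4 = 1: r = r^2 * 14 mod 37 = 1^2 * 14 = 1*14 = 14
  -> s = B^a = 14

Answer: 14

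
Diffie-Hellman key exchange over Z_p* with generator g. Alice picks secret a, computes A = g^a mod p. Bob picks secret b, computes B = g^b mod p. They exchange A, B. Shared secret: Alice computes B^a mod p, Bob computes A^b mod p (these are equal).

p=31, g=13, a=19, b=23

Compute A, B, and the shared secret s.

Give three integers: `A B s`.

A = 13^19 mod 31  (bits of 19 = 10011)
  bit 0 = 1: r = r^2 * 13 mod 31 = 1^2 * 13 = 1*13 = 13
  bit 1 = 0: r = r^2 mod 31 = 13^2 = 14
  bit 2 = 0: r = r^2 mod 31 = 14^2 = 10
  bit 3 = 1: r = r^2 * 13 mod 31 = 10^2 * 13 = 7*13 = 29
  bit 4 = 1: r = r^2 * 13 mod 31 = 29^2 * 13 = 4*13 = 21
  -> A = 21
B = 13^23 mod 31  (bits of 23 = 10111)
  bit 0 = 1: r = r^2 * 13 mod 31 = 1^2 * 13 = 1*13 = 13
  bit 1 = 0: r = r^2 mod 31 = 13^2 = 14
  bit 2 = 1: r = r^2 * 13 mod 31 = 14^2 * 13 = 10*13 = 6
  bit 3 = 1: r = r^2 * 13 mod 31 = 6^2 * 13 = 5*13 = 3
  bit 4 = 1: r = r^2 * 13 mod 31 = 3^2 * 13 = 9*13 = 24
  -> B = 24
s = B^a = 24^19 mod 31  (bits of 19 = 10011)
  bit 0 = 1: r = r^2 * 24 mod 31 = 1^2 * 24 = 1*24 = 24
  bit 1 = 0: r = r^2 mod 31 = 24^2 = 18
  bit 2 = 0: r = r^2 mod 31 = 18^2 = 14
  bit 3 = 1: r = r^2 * 24 mod 31 = 14^2 * 24 = 10*24 = 23
  bit 4 = 1: r = r^2 * 24 mod 31 = 23^2 * 24 = 2*24 = 17
  -> s = B^a = 17

Answer: 21 24 17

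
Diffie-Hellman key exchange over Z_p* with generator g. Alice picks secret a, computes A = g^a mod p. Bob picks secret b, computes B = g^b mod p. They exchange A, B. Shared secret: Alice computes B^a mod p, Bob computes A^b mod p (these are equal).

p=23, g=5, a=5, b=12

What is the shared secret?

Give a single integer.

Answer: 3

Derivation:
A = 5^5 mod 23  (bits of 5 = 101)
  bit 0 = 1: r = r^2 * 5 mod 23 = 1^2 * 5 = 1*5 = 5
  bit 1 = 0: r = r^2 mod 23 = 5^2 = 2
  bit 2 = 1: r = r^2 * 5 mod 23 = 2^2 * 5 = 4*5 = 20
  -> A = 20
B = 5^12 mod 23  (bits of 12 = 1100)
  bit 0 = 1: r = r^2 * 5 mod 23 = 1^2 * 5 = 1*5 = 5
  bit 1 = 1: r = r^2 * 5 mod 23 = 5^2 * 5 = 2*5 = 10
  bit 2 = 0: r = r^2 mod 23 = 10^2 = 8
  bit 3 = 0: r = r^2 mod 23 = 8^2 = 18
  -> B = 18
s = B^a = 18^5 mod 23  (bits of 5 = 101)
  bit 0 = 1: r = r^2 * 18 mod 23 = 1^2 * 18 = 1*18 = 18
  bit 1 = 0: r = r^2 mod 23 = 18^2 = 2
  bit 2 = 1: r = r^2 * 18 mod 23 = 2^2 * 18 = 4*18 = 3
  -> s = B^a = 3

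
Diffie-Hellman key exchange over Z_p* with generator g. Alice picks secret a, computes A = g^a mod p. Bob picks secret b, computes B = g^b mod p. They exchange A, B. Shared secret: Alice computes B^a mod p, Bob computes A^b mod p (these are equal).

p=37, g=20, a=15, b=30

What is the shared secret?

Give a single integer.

Answer: 36

Derivation:
A = 20^15 mod 37  (bits of 15 = 1111)
  bit 0 = 1: r = r^2 * 20 mod 37 = 1^2 * 20 = 1*20 = 20
  bit 1 = 1: r = r^2 * 20 mod 37 = 20^2 * 20 = 30*20 = 8
  bit 2 = 1: r = r^2 * 20 mod 37 = 8^2 * 20 = 27*20 = 22
  bit 3 = 1: r = r^2 * 20 mod 37 = 22^2 * 20 = 3*20 = 23
  -> A = 23
B = 20^30 mod 37  (bits of 30 = 11110)
  bit 0 = 1: r = r^2 * 20 mod 37 = 1^2 * 20 = 1*20 = 20
  bit 1 = 1: r = r^2 * 20 mod 37 = 20^2 * 20 = 30*20 = 8
  bit 2 = 1: r = r^2 * 20 mod 37 = 8^2 * 20 = 27*20 = 22
  bit 3 = 1: r = r^2 * 20 mod 37 = 22^2 * 20 = 3*20 = 23
  bit 4 = 0: r = r^2 mod 37 = 23^2 = 11
  -> B = 11
s = B^a = 11^15 mod 37  (bits of 15 = 1111)
  bit 0 = 1: r = r^2 * 11 mod 37 = 1^2 * 11 = 1*11 = 11
  bit 1 = 1: r = r^2 * 11 mod 37 = 11^2 * 11 = 10*11 = 36
  bit 2 = 1: r = r^2 * 11 mod 37 = 36^2 * 11 = 1*11 = 11
  bit 3 = 1: r = r^2 * 11 mod 37 = 11^2 * 11 = 10*11 = 36
  -> s = B^a = 36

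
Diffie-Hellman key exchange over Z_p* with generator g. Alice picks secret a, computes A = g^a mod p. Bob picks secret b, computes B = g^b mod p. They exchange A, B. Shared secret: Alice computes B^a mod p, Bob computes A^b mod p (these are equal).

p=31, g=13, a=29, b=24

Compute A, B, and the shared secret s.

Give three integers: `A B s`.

Answer: 12 2 16

Derivation:
A = 13^29 mod 31  (bits of 29 = 11101)
  bit 0 = 1: r = r^2 * 13 mod 31 = 1^2 * 13 = 1*13 = 13
  bit 1 = 1: r = r^2 * 13 mod 31 = 13^2 * 13 = 14*13 = 27
  bit 2 = 1: r = r^2 * 13 mod 31 = 27^2 * 13 = 16*13 = 22
  bit 3 = 0: r = r^2 mod 31 = 22^2 = 19
  bit 4 = 1: r = r^2 * 13 mod 31 = 19^2 * 13 = 20*13 = 12
  -> A = 12
B = 13^24 mod 31  (bits of 24 = 11000)
  bit 0 = 1: r = r^2 * 13 mod 31 = 1^2 * 13 = 1*13 = 13
  bit 1 = 1: r = r^2 * 13 mod 31 = 13^2 * 13 = 14*13 = 27
  bit 2 = 0: r = r^2 mod 31 = 27^2 = 16
  bit 3 = 0: r = r^2 mod 31 = 16^2 = 8
  bit 4 = 0: r = r^2 mod 31 = 8^2 = 2
  -> B = 2
s = B^a = 2^29 mod 31  (bits of 29 = 11101)
  bit 0 = 1: r = r^2 * 2 mod 31 = 1^2 * 2 = 1*2 = 2
  bit 1 = 1: r = r^2 * 2 mod 31 = 2^2 * 2 = 4*2 = 8
  bit 2 = 1: r = r^2 * 2 mod 31 = 8^2 * 2 = 2*2 = 4
  bit 3 = 0: r = r^2 mod 31 = 4^2 = 16
  bit 4 = 1: r = r^2 * 2 mod 31 = 16^2 * 2 = 8*2 = 16
  -> s = B^a = 16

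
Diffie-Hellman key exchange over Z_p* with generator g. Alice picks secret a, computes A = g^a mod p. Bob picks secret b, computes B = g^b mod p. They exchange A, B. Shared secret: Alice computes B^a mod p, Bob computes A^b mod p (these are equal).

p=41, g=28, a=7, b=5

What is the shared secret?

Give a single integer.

Answer: 14

Derivation:
A = 28^7 mod 41  (bits of 7 = 111)
  bit 0 = 1: r = r^2 * 28 mod 41 = 1^2 * 28 = 1*28 = 28
  bit 1 = 1: r = r^2 * 28 mod 41 = 28^2 * 28 = 5*28 = 17
  bit 2 = 1: r = r^2 * 28 mod 41 = 17^2 * 28 = 2*28 = 15
  -> A = 15
B = 28^5 mod 41  (bits of 5 = 101)
  bit 0 = 1: r = r^2 * 28 mod 41 = 1^2 * 28 = 1*28 = 28
  bit 1 = 0: r = r^2 mod 41 = 28^2 = 5
  bit 2 = 1: r = r^2 * 28 mod 41 = 5^2 * 28 = 25*28 = 3
  -> B = 3
s = B^a = 3^7 mod 41  (bits of 7 = 111)
  bit 0 = 1: r = r^2 * 3 mod 41 = 1^2 * 3 = 1*3 = 3
  bit 1 = 1: r = r^2 * 3 mod 41 = 3^2 * 3 = 9*3 = 27
  bit 2 = 1: r = r^2 * 3 mod 41 = 27^2 * 3 = 32*3 = 14
  -> s = B^a = 14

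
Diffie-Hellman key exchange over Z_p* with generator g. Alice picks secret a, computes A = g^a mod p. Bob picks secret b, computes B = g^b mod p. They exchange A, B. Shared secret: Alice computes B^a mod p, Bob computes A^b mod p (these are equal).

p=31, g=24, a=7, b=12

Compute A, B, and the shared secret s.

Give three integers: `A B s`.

A = 24^7 mod 31  (bits of 7 = 111)
  bit 0 = 1: r = r^2 * 24 mod 31 = 1^2 * 24 = 1*24 = 24
  bit 1 = 1: r = r^2 * 24 mod 31 = 24^2 * 24 = 18*24 = 29
  bit 2 = 1: r = r^2 * 24 mod 31 = 29^2 * 24 = 4*24 = 3
  -> A = 3
B = 24^12 mod 31  (bits of 12 = 1100)
  bit 0 = 1: r = r^2 * 24 mod 31 = 1^2 * 24 = 1*24 = 24
  bit 1 = 1: r = r^2 * 24 mod 31 = 24^2 * 24 = 18*24 = 29
  bit 2 = 0: r = r^2 mod 31 = 29^2 = 4
  bit 3 = 0: r = r^2 mod 31 = 4^2 = 16
  -> B = 16
s = B^a = 16^7 mod 31  (bits of 7 = 111)
  bit 0 = 1: r = r^2 * 16 mod 31 = 1^2 * 16 = 1*16 = 16
  bit 1 = 1: r = r^2 * 16 mod 31 = 16^2 * 16 = 8*16 = 4
  bit 2 = 1: r = r^2 * 16 mod 31 = 4^2 * 16 = 16*16 = 8
  -> s = B^a = 8

Answer: 3 16 8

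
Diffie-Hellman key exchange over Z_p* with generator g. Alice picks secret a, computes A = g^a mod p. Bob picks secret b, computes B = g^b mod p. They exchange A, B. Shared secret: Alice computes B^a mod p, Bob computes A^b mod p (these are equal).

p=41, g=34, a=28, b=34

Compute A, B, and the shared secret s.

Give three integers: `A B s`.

Answer: 4 39 10

Derivation:
A = 34^28 mod 41  (bits of 28 = 11100)
  bit 0 = 1: r = r^2 * 34 mod 41 = 1^2 * 34 = 1*34 = 34
  bit 1 = 1: r = r^2 * 34 mod 41 = 34^2 * 34 = 8*34 = 26
  bit 2 = 1: r = r^2 * 34 mod 41 = 26^2 * 34 = 20*34 = 24
  bit 3 = 0: r = r^2 mod 41 = 24^2 = 2
  bit 4 = 0: r = r^2 mod 41 = 2^2 = 4
  -> A = 4
B = 34^34 mod 41  (bits of 34 = 100010)
  bit 0 = 1: r = r^2 * 34 mod 41 = 1^2 * 34 = 1*34 = 34
  bit 1 = 0: r = r^2 mod 41 = 34^2 = 8
  bit 2 = 0: r = r^2 mod 41 = 8^2 = 23
  bit 3 = 0: r = r^2 mod 41 = 23^2 = 37
  bit 4 = 1: r = r^2 * 34 mod 41 = 37^2 * 34 = 16*34 = 11
  bit 5 = 0: r = r^2 mod 41 = 11^2 = 39
  -> B = 39
s = B^a = 39^28 mod 41  (bits of 28 = 11100)
  bit 0 = 1: r = r^2 * 39 mod 41 = 1^2 * 39 = 1*39 = 39
  bit 1 = 1: r = r^2 * 39 mod 41 = 39^2 * 39 = 4*39 = 33
  bit 2 = 1: r = r^2 * 39 mod 41 = 33^2 * 39 = 23*39 = 36
  bit 3 = 0: r = r^2 mod 41 = 36^2 = 25
  bit 4 = 0: r = r^2 mod 41 = 25^2 = 10
  -> s = B^a = 10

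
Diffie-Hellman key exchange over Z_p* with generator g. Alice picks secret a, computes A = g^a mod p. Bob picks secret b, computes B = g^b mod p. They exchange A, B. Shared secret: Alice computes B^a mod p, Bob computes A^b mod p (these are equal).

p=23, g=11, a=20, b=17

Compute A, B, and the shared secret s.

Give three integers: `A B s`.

Answer: 4 14 2

Derivation:
A = 11^20 mod 23  (bits of 20 = 10100)
  bit 0 = 1: r = r^2 * 11 mod 23 = 1^2 * 11 = 1*11 = 11
  bit 1 = 0: r = r^2 mod 23 = 11^2 = 6
  bit 2 = 1: r = r^2 * 11 mod 23 = 6^2 * 11 = 13*11 = 5
  bit 3 = 0: r = r^2 mod 23 = 5^2 = 2
  bit 4 = 0: r = r^2 mod 23 = 2^2 = 4
  -> A = 4
B = 11^17 mod 23  (bits of 17 = 10001)
  bit 0 = 1: r = r^2 * 11 mod 23 = 1^2 * 11 = 1*11 = 11
  bit 1 = 0: r = r^2 mod 23 = 11^2 = 6
  bit 2 = 0: r = r^2 mod 23 = 6^2 = 13
  bit 3 = 0: r = r^2 mod 23 = 13^2 = 8
  bit 4 = 1: r = r^2 * 11 mod 23 = 8^2 * 11 = 18*11 = 14
  -> B = 14
s = B^a = 14^20 mod 23  (bits of 20 = 10100)
  bit 0 = 1: r = r^2 * 14 mod 23 = 1^2 * 14 = 1*14 = 14
  bit 1 = 0: r = r^2 mod 23 = 14^2 = 12
  bit 2 = 1: r = r^2 * 14 mod 23 = 12^2 * 14 = 6*14 = 15
  bit 3 = 0: r = r^2 mod 23 = 15^2 = 18
  bit 4 = 0: r = r^2 mod 23 = 18^2 = 2
  -> s = B^a = 2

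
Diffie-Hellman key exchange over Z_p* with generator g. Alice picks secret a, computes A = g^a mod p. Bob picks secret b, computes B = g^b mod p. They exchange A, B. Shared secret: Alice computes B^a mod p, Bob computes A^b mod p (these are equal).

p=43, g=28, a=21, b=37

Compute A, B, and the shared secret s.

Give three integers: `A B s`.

A = 28^21 mod 43  (bits of 21 = 10101)
  bit 0 = 1: r = r^2 * 28 mod 43 = 1^2 * 28 = 1*28 = 28
  bit 1 = 0: r = r^2 mod 43 = 28^2 = 10
  bit 2 = 1: r = r^2 * 28 mod 43 = 10^2 * 28 = 14*28 = 5
  bit 3 = 0: r = r^2 mod 43 = 5^2 = 25
  bit 4 = 1: r = r^2 * 28 mod 43 = 25^2 * 28 = 23*28 = 42
  -> A = 42
B = 28^37 mod 43  (bits of 37 = 100101)
  bit 0 = 1: r = r^2 * 28 mod 43 = 1^2 * 28 = 1*28 = 28
  bit 1 = 0: r = r^2 mod 43 = 28^2 = 10
  bit 2 = 0: r = r^2 mod 43 = 10^2 = 14
  bit 3 = 1: r = r^2 * 28 mod 43 = 14^2 * 28 = 24*28 = 27
  bit 4 = 0: r = r^2 mod 43 = 27^2 = 41
  bit 5 = 1: r = r^2 * 28 mod 43 = 41^2 * 28 = 4*28 = 26
  -> B = 26
s = B^a = 26^21 mod 43  (bits of 21 = 10101)
  bit 0 = 1: r = r^2 * 26 mod 43 = 1^2 * 26 = 1*26 = 26
  bit 1 = 0: r = r^2 mod 43 = 26^2 = 31
  bit 2 = 1: r = r^2 * 26 mod 43 = 31^2 * 26 = 15*26 = 3
  bit 3 = 0: r = r^2 mod 43 = 3^2 = 9
  bit 4 = 1: r = r^2 * 26 mod 43 = 9^2 * 26 = 38*26 = 42
  -> s = B^a = 42

Answer: 42 26 42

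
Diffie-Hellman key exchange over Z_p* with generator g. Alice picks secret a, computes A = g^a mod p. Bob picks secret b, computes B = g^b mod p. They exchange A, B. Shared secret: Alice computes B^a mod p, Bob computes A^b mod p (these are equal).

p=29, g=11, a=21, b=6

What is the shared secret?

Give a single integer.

Answer: 28

Derivation:
A = 11^21 mod 29  (bits of 21 = 10101)
  bit 0 = 1: r = r^2 * 11 mod 29 = 1^2 * 11 = 1*11 = 11
  bit 1 = 0: r = r^2 mod 29 = 11^2 = 5
  bit 2 = 1: r = r^2 * 11 mod 29 = 5^2 * 11 = 25*11 = 14
  bit 3 = 0: r = r^2 mod 29 = 14^2 = 22
  bit 4 = 1: r = r^2 * 11 mod 29 = 22^2 * 11 = 20*11 = 17
  -> A = 17
B = 11^6 mod 29  (bits of 6 = 110)
  bit 0 = 1: r = r^2 * 11 mod 29 = 1^2 * 11 = 1*11 = 11
  bit 1 = 1: r = r^2 * 11 mod 29 = 11^2 * 11 = 5*11 = 26
  bit 2 = 0: r = r^2 mod 29 = 26^2 = 9
  -> B = 9
s = B^a = 9^21 mod 29  (bits of 21 = 10101)
  bit 0 = 1: r = r^2 * 9 mod 29 = 1^2 * 9 = 1*9 = 9
  bit 1 = 0: r = r^2 mod 29 = 9^2 = 23
  bit 2 = 1: r = r^2 * 9 mod 29 = 23^2 * 9 = 7*9 = 5
  bit 3 = 0: r = r^2 mod 29 = 5^2 = 25
  bit 4 = 1: r = r^2 * 9 mod 29 = 25^2 * 9 = 16*9 = 28
  -> s = B^a = 28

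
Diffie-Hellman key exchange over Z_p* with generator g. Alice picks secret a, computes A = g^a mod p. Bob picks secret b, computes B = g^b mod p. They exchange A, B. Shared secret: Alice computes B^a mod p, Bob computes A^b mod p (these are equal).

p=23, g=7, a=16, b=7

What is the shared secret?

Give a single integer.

Answer: 3

Derivation:
A = 7^16 mod 23  (bits of 16 = 10000)
  bit 0 = 1: r = r^2 * 7 mod 23 = 1^2 * 7 = 1*7 = 7
  bit 1 = 0: r = r^2 mod 23 = 7^2 = 3
  bit 2 = 0: r = r^2 mod 23 = 3^2 = 9
  bit 3 = 0: r = r^2 mod 23 = 9^2 = 12
  bit 4 = 0: r = r^2 mod 23 = 12^2 = 6
  -> A = 6
B = 7^7 mod 23  (bits of 7 = 111)
  bit 0 = 1: r = r^2 * 7 mod 23 = 1^2 * 7 = 1*7 = 7
  bit 1 = 1: r = r^2 * 7 mod 23 = 7^2 * 7 = 3*7 = 21
  bit 2 = 1: r = r^2 * 7 mod 23 = 21^2 * 7 = 4*7 = 5
  -> B = 5
s = B^a = 5^16 mod 23  (bits of 16 = 10000)
  bit 0 = 1: r = r^2 * 5 mod 23 = 1^2 * 5 = 1*5 = 5
  bit 1 = 0: r = r^2 mod 23 = 5^2 = 2
  bit 2 = 0: r = r^2 mod 23 = 2^2 = 4
  bit 3 = 0: r = r^2 mod 23 = 4^2 = 16
  bit 4 = 0: r = r^2 mod 23 = 16^2 = 3
  -> s = B^a = 3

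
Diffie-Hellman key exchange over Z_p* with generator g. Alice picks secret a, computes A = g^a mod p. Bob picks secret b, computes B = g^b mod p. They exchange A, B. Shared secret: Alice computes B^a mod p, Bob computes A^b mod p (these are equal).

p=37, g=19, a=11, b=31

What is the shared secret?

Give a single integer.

Answer: 35

Derivation:
A = 19^11 mod 37  (bits of 11 = 1011)
  bit 0 = 1: r = r^2 * 19 mod 37 = 1^2 * 19 = 1*19 = 19
  bit 1 = 0: r = r^2 mod 37 = 19^2 = 28
  bit 2 = 1: r = r^2 * 19 mod 37 = 28^2 * 19 = 7*19 = 22
  bit 3 = 1: r = r^2 * 19 mod 37 = 22^2 * 19 = 3*19 = 20
  -> A = 20
B = 19^31 mod 37  (bits of 31 = 11111)
  bit 0 = 1: r = r^2 * 19 mod 37 = 1^2 * 19 = 1*19 = 19
  bit 1 = 1: r = r^2 * 19 mod 37 = 19^2 * 19 = 28*19 = 14
  bit 2 = 1: r = r^2 * 19 mod 37 = 14^2 * 19 = 11*19 = 24
  bit 3 = 1: r = r^2 * 19 mod 37 = 24^2 * 19 = 21*19 = 29
  bit 4 = 1: r = r^2 * 19 mod 37 = 29^2 * 19 = 27*19 = 32
  -> B = 32
s = B^a = 32^11 mod 37  (bits of 11 = 1011)
  bit 0 = 1: r = r^2 * 32 mod 37 = 1^2 * 32 = 1*32 = 32
  bit 1 = 0: r = r^2 mod 37 = 32^2 = 25
  bit 2 = 1: r = r^2 * 32 mod 37 = 25^2 * 32 = 33*32 = 20
  bit 3 = 1: r = r^2 * 32 mod 37 = 20^2 * 32 = 30*32 = 35
  -> s = B^a = 35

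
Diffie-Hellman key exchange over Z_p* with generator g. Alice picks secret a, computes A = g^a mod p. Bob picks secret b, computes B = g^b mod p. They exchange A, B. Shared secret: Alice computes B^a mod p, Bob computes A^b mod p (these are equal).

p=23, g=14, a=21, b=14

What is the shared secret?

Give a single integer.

A = 14^21 mod 23  (bits of 21 = 10101)
  bit 0 = 1: r = r^2 * 14 mod 23 = 1^2 * 14 = 1*14 = 14
  bit 1 = 0: r = r^2 mod 23 = 14^2 = 12
  bit 2 = 1: r = r^2 * 14 mod 23 = 12^2 * 14 = 6*14 = 15
  bit 3 = 0: r = r^2 mod 23 = 15^2 = 18
  bit 4 = 1: r = r^2 * 14 mod 23 = 18^2 * 14 = 2*14 = 5
  -> A = 5
B = 14^14 mod 23  (bits of 14 = 1110)
  bit 0 = 1: r = r^2 * 14 mod 23 = 1^2 * 14 = 1*14 = 14
  bit 1 = 1: r = r^2 * 14 mod 23 = 14^2 * 14 = 12*14 = 7
  bit 2 = 1: r = r^2 * 14 mod 23 = 7^2 * 14 = 3*14 = 19
  bit 3 = 0: r = r^2 mod 23 = 19^2 = 16
  -> B = 16
s = B^a = 16^21 mod 23  (bits of 21 = 10101)
  bit 0 = 1: r = r^2 * 16 mod 23 = 1^2 * 16 = 1*16 = 16
  bit 1 = 0: r = r^2 mod 23 = 16^2 = 3
  bit 2 = 1: r = r^2 * 16 mod 23 = 3^2 * 16 = 9*16 = 6
  bit 3 = 0: r = r^2 mod 23 = 6^2 = 13
  bit 4 = 1: r = r^2 * 16 mod 23 = 13^2 * 16 = 8*16 = 13
  -> s = B^a = 13

Answer: 13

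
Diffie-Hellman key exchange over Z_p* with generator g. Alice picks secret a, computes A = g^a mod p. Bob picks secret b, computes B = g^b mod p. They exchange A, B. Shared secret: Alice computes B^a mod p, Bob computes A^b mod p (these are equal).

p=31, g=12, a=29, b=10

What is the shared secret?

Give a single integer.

A = 12^29 mod 31  (bits of 29 = 11101)
  bit 0 = 1: r = r^2 * 12 mod 31 = 1^2 * 12 = 1*12 = 12
  bit 1 = 1: r = r^2 * 12 mod 31 = 12^2 * 12 = 20*12 = 23
  bit 2 = 1: r = r^2 * 12 mod 31 = 23^2 * 12 = 2*12 = 24
  bit 3 = 0: r = r^2 mod 31 = 24^2 = 18
  bit 4 = 1: r = r^2 * 12 mod 31 = 18^2 * 12 = 14*12 = 13
  -> A = 13
B = 12^10 mod 31  (bits of 10 = 1010)
  bit 0 = 1: r = r^2 * 12 mod 31 = 1^2 * 12 = 1*12 = 12
  bit 1 = 0: r = r^2 mod 31 = 12^2 = 20
  bit 2 = 1: r = r^2 * 12 mod 31 = 20^2 * 12 = 28*12 = 26
  bit 3 = 0: r = r^2 mod 31 = 26^2 = 25
  -> B = 25
s = B^a = 25^29 mod 31  (bits of 29 = 11101)
  bit 0 = 1: r = r^2 * 25 mod 31 = 1^2 * 25 = 1*25 = 25
  bit 1 = 1: r = r^2 * 25 mod 31 = 25^2 * 25 = 5*25 = 1
  bit 2 = 1: r = r^2 * 25 mod 31 = 1^2 * 25 = 1*25 = 25
  bit 3 = 0: r = r^2 mod 31 = 25^2 = 5
  bit 4 = 1: r = r^2 * 25 mod 31 = 5^2 * 25 = 25*25 = 5
  -> s = B^a = 5

Answer: 5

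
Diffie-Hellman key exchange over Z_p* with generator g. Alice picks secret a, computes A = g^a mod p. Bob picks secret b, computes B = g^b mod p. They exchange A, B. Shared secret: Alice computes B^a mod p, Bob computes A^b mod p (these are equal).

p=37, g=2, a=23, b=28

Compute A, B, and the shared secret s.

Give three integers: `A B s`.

A = 2^23 mod 37  (bits of 23 = 10111)
  bit 0 = 1: r = r^2 * 2 mod 37 = 1^2 * 2 = 1*2 = 2
  bit 1 = 0: r = r^2 mod 37 = 2^2 = 4
  bit 2 = 1: r = r^2 * 2 mod 37 = 4^2 * 2 = 16*2 = 32
  bit 3 = 1: r = r^2 * 2 mod 37 = 32^2 * 2 = 25*2 = 13
  bit 4 = 1: r = r^2 * 2 mod 37 = 13^2 * 2 = 21*2 = 5
  -> A = 5
B = 2^28 mod 37  (bits of 28 = 11100)
  bit 0 = 1: r = r^2 * 2 mod 37 = 1^2 * 2 = 1*2 = 2
  bit 1 = 1: r = r^2 * 2 mod 37 = 2^2 * 2 = 4*2 = 8
  bit 2 = 1: r = r^2 * 2 mod 37 = 8^2 * 2 = 27*2 = 17
  bit 3 = 0: r = r^2 mod 37 = 17^2 = 30
  bit 4 = 0: r = r^2 mod 37 = 30^2 = 12
  -> B = 12
s = B^a = 12^23 mod 37  (bits of 23 = 10111)
  bit 0 = 1: r = r^2 * 12 mod 37 = 1^2 * 12 = 1*12 = 12
  bit 1 = 0: r = r^2 mod 37 = 12^2 = 33
  bit 2 = 1: r = r^2 * 12 mod 37 = 33^2 * 12 = 16*12 = 7
  bit 3 = 1: r = r^2 * 12 mod 37 = 7^2 * 12 = 12*12 = 33
  bit 4 = 1: r = r^2 * 12 mod 37 = 33^2 * 12 = 16*12 = 7
  -> s = B^a = 7

Answer: 5 12 7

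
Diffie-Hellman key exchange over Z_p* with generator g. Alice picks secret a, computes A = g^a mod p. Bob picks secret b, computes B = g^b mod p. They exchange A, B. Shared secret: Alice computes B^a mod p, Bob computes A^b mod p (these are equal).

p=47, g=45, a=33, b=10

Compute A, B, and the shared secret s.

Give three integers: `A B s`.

A = 45^33 mod 47  (bits of 33 = 100001)
  bit 0 = 1: r = r^2 * 45 mod 47 = 1^2 * 45 = 1*45 = 45
  bit 1 = 0: r = r^2 mod 47 = 45^2 = 4
  bit 2 = 0: r = r^2 mod 47 = 4^2 = 16
  bit 3 = 0: r = r^2 mod 47 = 16^2 = 21
  bit 4 = 0: r = r^2 mod 47 = 21^2 = 18
  bit 5 = 1: r = r^2 * 45 mod 47 = 18^2 * 45 = 42*45 = 10
  -> A = 10
B = 45^10 mod 47  (bits of 10 = 1010)
  bit 0 = 1: r = r^2 * 45 mod 47 = 1^2 * 45 = 1*45 = 45
  bit 1 = 0: r = r^2 mod 47 = 45^2 = 4
  bit 2 = 1: r = r^2 * 45 mod 47 = 4^2 * 45 = 16*45 = 15
  bit 3 = 0: r = r^2 mod 47 = 15^2 = 37
  -> B = 37
s = B^a = 37^33 mod 47  (bits of 33 = 100001)
  bit 0 = 1: r = r^2 * 37 mod 47 = 1^2 * 37 = 1*37 = 37
  bit 1 = 0: r = r^2 mod 47 = 37^2 = 6
  bit 2 = 0: r = r^2 mod 47 = 6^2 = 36
  bit 3 = 0: r = r^2 mod 47 = 36^2 = 27
  bit 4 = 0: r = r^2 mod 47 = 27^2 = 24
  bit 5 = 1: r = r^2 * 37 mod 47 = 24^2 * 37 = 12*37 = 21
  -> s = B^a = 21

Answer: 10 37 21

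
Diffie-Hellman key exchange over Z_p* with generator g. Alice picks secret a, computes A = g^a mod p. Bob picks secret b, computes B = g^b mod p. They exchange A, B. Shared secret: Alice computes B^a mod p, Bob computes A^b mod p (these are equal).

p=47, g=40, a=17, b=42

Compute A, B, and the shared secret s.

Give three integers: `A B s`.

A = 40^17 mod 47  (bits of 17 = 10001)
  bit 0 = 1: r = r^2 * 40 mod 47 = 1^2 * 40 = 1*40 = 40
  bit 1 = 0: r = r^2 mod 47 = 40^2 = 2
  bit 2 = 0: r = r^2 mod 47 = 2^2 = 4
  bit 3 = 0: r = r^2 mod 47 = 4^2 = 16
  bit 4 = 1: r = r^2 * 40 mod 47 = 16^2 * 40 = 21*40 = 41
  -> A = 41
B = 40^42 mod 47  (bits of 42 = 101010)
  bit 0 = 1: r = r^2 * 40 mod 47 = 1^2 * 40 = 1*40 = 40
  bit 1 = 0: r = r^2 mod 47 = 40^2 = 2
  bit 2 = 1: r = r^2 * 40 mod 47 = 2^2 * 40 = 4*40 = 19
  bit 3 = 0: r = r^2 mod 47 = 19^2 = 32
  bit 4 = 1: r = r^2 * 40 mod 47 = 32^2 * 40 = 37*40 = 23
  bit 5 = 0: r = r^2 mod 47 = 23^2 = 12
  -> B = 12
s = B^a = 12^17 mod 47  (bits of 17 = 10001)
  bit 0 = 1: r = r^2 * 12 mod 47 = 1^2 * 12 = 1*12 = 12
  bit 1 = 0: r = r^2 mod 47 = 12^2 = 3
  bit 2 = 0: r = r^2 mod 47 = 3^2 = 9
  bit 3 = 0: r = r^2 mod 47 = 9^2 = 34
  bit 4 = 1: r = r^2 * 12 mod 47 = 34^2 * 12 = 28*12 = 7
  -> s = B^a = 7

Answer: 41 12 7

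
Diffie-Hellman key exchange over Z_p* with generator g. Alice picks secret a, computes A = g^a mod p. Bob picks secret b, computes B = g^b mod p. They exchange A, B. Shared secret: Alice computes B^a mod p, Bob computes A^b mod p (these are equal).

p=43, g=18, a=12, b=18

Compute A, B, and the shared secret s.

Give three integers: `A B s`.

A = 18^12 mod 43  (bits of 12 = 1100)
  bit 0 = 1: r = r^2 * 18 mod 43 = 1^2 * 18 = 1*18 = 18
  bit 1 = 1: r = r^2 * 18 mod 43 = 18^2 * 18 = 23*18 = 27
  bit 2 = 0: r = r^2 mod 43 = 27^2 = 41
  bit 3 = 0: r = r^2 mod 43 = 41^2 = 4
  -> A = 4
B = 18^18 mod 43  (bits of 18 = 10010)
  bit 0 = 1: r = r^2 * 18 mod 43 = 1^2 * 18 = 1*18 = 18
  bit 1 = 0: r = r^2 mod 43 = 18^2 = 23
  bit 2 = 0: r = r^2 mod 43 = 23^2 = 13
  bit 3 = 1: r = r^2 * 18 mod 43 = 13^2 * 18 = 40*18 = 32
  bit 4 = 0: r = r^2 mod 43 = 32^2 = 35
  -> B = 35
s = B^a = 35^12 mod 43  (bits of 12 = 1100)
  bit 0 = 1: r = r^2 * 35 mod 43 = 1^2 * 35 = 1*35 = 35
  bit 1 = 1: r = r^2 * 35 mod 43 = 35^2 * 35 = 21*35 = 4
  bit 2 = 0: r = r^2 mod 43 = 4^2 = 16
  bit 3 = 0: r = r^2 mod 43 = 16^2 = 41
  -> s = B^a = 41

Answer: 4 35 41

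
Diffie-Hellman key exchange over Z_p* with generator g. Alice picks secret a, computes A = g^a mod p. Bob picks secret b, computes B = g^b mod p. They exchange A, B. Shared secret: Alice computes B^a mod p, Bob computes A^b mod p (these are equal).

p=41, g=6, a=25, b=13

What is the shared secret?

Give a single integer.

A = 6^25 mod 41  (bits of 25 = 11001)
  bit 0 = 1: r = r^2 * 6 mod 41 = 1^2 * 6 = 1*6 = 6
  bit 1 = 1: r = r^2 * 6 mod 41 = 6^2 * 6 = 36*6 = 11
  bit 2 = 0: r = r^2 mod 41 = 11^2 = 39
  bit 3 = 0: r = r^2 mod 41 = 39^2 = 4
  bit 4 = 1: r = r^2 * 6 mod 41 = 4^2 * 6 = 16*6 = 14
  -> A = 14
B = 6^13 mod 41  (bits of 13 = 1101)
  bit 0 = 1: r = r^2 * 6 mod 41 = 1^2 * 6 = 1*6 = 6
  bit 1 = 1: r = r^2 * 6 mod 41 = 6^2 * 6 = 36*6 = 11
  bit 2 = 0: r = r^2 mod 41 = 11^2 = 39
  bit 3 = 1: r = r^2 * 6 mod 41 = 39^2 * 6 = 4*6 = 24
  -> B = 24
s = B^a = 24^25 mod 41  (bits of 25 = 11001)
  bit 0 = 1: r = r^2 * 24 mod 41 = 1^2 * 24 = 1*24 = 24
  bit 1 = 1: r = r^2 * 24 mod 41 = 24^2 * 24 = 2*24 = 7
  bit 2 = 0: r = r^2 mod 41 = 7^2 = 8
  bit 3 = 0: r = r^2 mod 41 = 8^2 = 23
  bit 4 = 1: r = r^2 * 24 mod 41 = 23^2 * 24 = 37*24 = 27
  -> s = B^a = 27

Answer: 27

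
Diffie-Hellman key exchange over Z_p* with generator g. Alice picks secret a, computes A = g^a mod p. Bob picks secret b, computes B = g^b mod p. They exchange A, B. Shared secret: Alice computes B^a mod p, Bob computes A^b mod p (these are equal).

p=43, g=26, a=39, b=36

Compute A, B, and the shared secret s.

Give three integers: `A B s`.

Answer: 39 16 4

Derivation:
A = 26^39 mod 43  (bits of 39 = 100111)
  bit 0 = 1: r = r^2 * 26 mod 43 = 1^2 * 26 = 1*26 = 26
  bit 1 = 0: r = r^2 mod 43 = 26^2 = 31
  bit 2 = 0: r = r^2 mod 43 = 31^2 = 15
  bit 3 = 1: r = r^2 * 26 mod 43 = 15^2 * 26 = 10*26 = 2
  bit 4 = 1: r = r^2 * 26 mod 43 = 2^2 * 26 = 4*26 = 18
  bit 5 = 1: r = r^2 * 26 mod 43 = 18^2 * 26 = 23*26 = 39
  -> A = 39
B = 26^36 mod 43  (bits of 36 = 100100)
  bit 0 = 1: r = r^2 * 26 mod 43 = 1^2 * 26 = 1*26 = 26
  bit 1 = 0: r = r^2 mod 43 = 26^2 = 31
  bit 2 = 0: r = r^2 mod 43 = 31^2 = 15
  bit 3 = 1: r = r^2 * 26 mod 43 = 15^2 * 26 = 10*26 = 2
  bit 4 = 0: r = r^2 mod 43 = 2^2 = 4
  bit 5 = 0: r = r^2 mod 43 = 4^2 = 16
  -> B = 16
s = B^a = 16^39 mod 43  (bits of 39 = 100111)
  bit 0 = 1: r = r^2 * 16 mod 43 = 1^2 * 16 = 1*16 = 16
  bit 1 = 0: r = r^2 mod 43 = 16^2 = 41
  bit 2 = 0: r = r^2 mod 43 = 41^2 = 4
  bit 3 = 1: r = r^2 * 16 mod 43 = 4^2 * 16 = 16*16 = 41
  bit 4 = 1: r = r^2 * 16 mod 43 = 41^2 * 16 = 4*16 = 21
  bit 5 = 1: r = r^2 * 16 mod 43 = 21^2 * 16 = 11*16 = 4
  -> s = B^a = 4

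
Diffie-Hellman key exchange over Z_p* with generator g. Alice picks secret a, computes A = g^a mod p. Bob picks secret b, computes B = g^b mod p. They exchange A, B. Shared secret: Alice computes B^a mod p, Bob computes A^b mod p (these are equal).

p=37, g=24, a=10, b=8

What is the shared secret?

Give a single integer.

Answer: 9

Derivation:
A = 24^10 mod 37  (bits of 10 = 1010)
  bit 0 = 1: r = r^2 * 24 mod 37 = 1^2 * 24 = 1*24 = 24
  bit 1 = 0: r = r^2 mod 37 = 24^2 = 21
  bit 2 = 1: r = r^2 * 24 mod 37 = 21^2 * 24 = 34*24 = 2
  bit 3 = 0: r = r^2 mod 37 = 2^2 = 4
  -> A = 4
B = 24^8 mod 37  (bits of 8 = 1000)
  bit 0 = 1: r = r^2 * 24 mod 37 = 1^2 * 24 = 1*24 = 24
  bit 1 = 0: r = r^2 mod 37 = 24^2 = 21
  bit 2 = 0: r = r^2 mod 37 = 21^2 = 34
  bit 3 = 0: r = r^2 mod 37 = 34^2 = 9
  -> B = 9
s = B^a = 9^10 mod 37  (bits of 10 = 1010)
  bit 0 = 1: r = r^2 * 9 mod 37 = 1^2 * 9 = 1*9 = 9
  bit 1 = 0: r = r^2 mod 37 = 9^2 = 7
  bit 2 = 1: r = r^2 * 9 mod 37 = 7^2 * 9 = 12*9 = 34
  bit 3 = 0: r = r^2 mod 37 = 34^2 = 9
  -> s = B^a = 9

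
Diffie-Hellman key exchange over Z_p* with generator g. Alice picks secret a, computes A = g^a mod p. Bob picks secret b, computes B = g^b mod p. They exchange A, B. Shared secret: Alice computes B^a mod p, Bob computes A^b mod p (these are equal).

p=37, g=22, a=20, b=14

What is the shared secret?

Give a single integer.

Answer: 16

Derivation:
A = 22^20 mod 37  (bits of 20 = 10100)
  bit 0 = 1: r = r^2 * 22 mod 37 = 1^2 * 22 = 1*22 = 22
  bit 1 = 0: r = r^2 mod 37 = 22^2 = 3
  bit 2 = 1: r = r^2 * 22 mod 37 = 3^2 * 22 = 9*22 = 13
  bit 3 = 0: r = r^2 mod 37 = 13^2 = 21
  bit 4 = 0: r = r^2 mod 37 = 21^2 = 34
  -> A = 34
B = 22^14 mod 37  (bits of 14 = 1110)
  bit 0 = 1: r = r^2 * 22 mod 37 = 1^2 * 22 = 1*22 = 22
  bit 1 = 1: r = r^2 * 22 mod 37 = 22^2 * 22 = 3*22 = 29
  bit 2 = 1: r = r^2 * 22 mod 37 = 29^2 * 22 = 27*22 = 2
  bit 3 = 0: r = r^2 mod 37 = 2^2 = 4
  -> B = 4
s = B^a = 4^20 mod 37  (bits of 20 = 10100)
  bit 0 = 1: r = r^2 * 4 mod 37 = 1^2 * 4 = 1*4 = 4
  bit 1 = 0: r = r^2 mod 37 = 4^2 = 16
  bit 2 = 1: r = r^2 * 4 mod 37 = 16^2 * 4 = 34*4 = 25
  bit 3 = 0: r = r^2 mod 37 = 25^2 = 33
  bit 4 = 0: r = r^2 mod 37 = 33^2 = 16
  -> s = B^a = 16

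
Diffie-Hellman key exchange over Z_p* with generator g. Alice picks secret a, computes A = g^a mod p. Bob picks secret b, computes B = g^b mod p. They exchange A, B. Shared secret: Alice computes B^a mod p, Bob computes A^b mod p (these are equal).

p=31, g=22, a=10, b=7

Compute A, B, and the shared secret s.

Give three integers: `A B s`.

Answer: 5 21 5

Derivation:
A = 22^10 mod 31  (bits of 10 = 1010)
  bit 0 = 1: r = r^2 * 22 mod 31 = 1^2 * 22 = 1*22 = 22
  bit 1 = 0: r = r^2 mod 31 = 22^2 = 19
  bit 2 = 1: r = r^2 * 22 mod 31 = 19^2 * 22 = 20*22 = 6
  bit 3 = 0: r = r^2 mod 31 = 6^2 = 5
  -> A = 5
B = 22^7 mod 31  (bits of 7 = 111)
  bit 0 = 1: r = r^2 * 22 mod 31 = 1^2 * 22 = 1*22 = 22
  bit 1 = 1: r = r^2 * 22 mod 31 = 22^2 * 22 = 19*22 = 15
  bit 2 = 1: r = r^2 * 22 mod 31 = 15^2 * 22 = 8*22 = 21
  -> B = 21
s = B^a = 21^10 mod 31  (bits of 10 = 1010)
  bit 0 = 1: r = r^2 * 21 mod 31 = 1^2 * 21 = 1*21 = 21
  bit 1 = 0: r = r^2 mod 31 = 21^2 = 7
  bit 2 = 1: r = r^2 * 21 mod 31 = 7^2 * 21 = 18*21 = 6
  bit 3 = 0: r = r^2 mod 31 = 6^2 = 5
  -> s = B^a = 5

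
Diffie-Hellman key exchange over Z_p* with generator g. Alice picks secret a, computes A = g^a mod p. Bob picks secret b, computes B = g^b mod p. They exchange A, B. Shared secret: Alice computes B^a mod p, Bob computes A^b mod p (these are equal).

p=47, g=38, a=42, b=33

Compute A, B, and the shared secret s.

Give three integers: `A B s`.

A = 38^42 mod 47  (bits of 42 = 101010)
  bit 0 = 1: r = r^2 * 38 mod 47 = 1^2 * 38 = 1*38 = 38
  bit 1 = 0: r = r^2 mod 47 = 38^2 = 34
  bit 2 = 1: r = r^2 * 38 mod 47 = 34^2 * 38 = 28*38 = 30
  bit 3 = 0: r = r^2 mod 47 = 30^2 = 7
  bit 4 = 1: r = r^2 * 38 mod 47 = 7^2 * 38 = 2*38 = 29
  bit 5 = 0: r = r^2 mod 47 = 29^2 = 42
  -> A = 42
B = 38^33 mod 47  (bits of 33 = 100001)
  bit 0 = 1: r = r^2 * 38 mod 47 = 1^2 * 38 = 1*38 = 38
  bit 1 = 0: r = r^2 mod 47 = 38^2 = 34
  bit 2 = 0: r = r^2 mod 47 = 34^2 = 28
  bit 3 = 0: r = r^2 mod 47 = 28^2 = 32
  bit 4 = 0: r = r^2 mod 47 = 32^2 = 37
  bit 5 = 1: r = r^2 * 38 mod 47 = 37^2 * 38 = 6*38 = 40
  -> B = 40
s = B^a = 40^42 mod 47  (bits of 42 = 101010)
  bit 0 = 1: r = r^2 * 40 mod 47 = 1^2 * 40 = 1*40 = 40
  bit 1 = 0: r = r^2 mod 47 = 40^2 = 2
  bit 2 = 1: r = r^2 * 40 mod 47 = 2^2 * 40 = 4*40 = 19
  bit 3 = 0: r = r^2 mod 47 = 19^2 = 32
  bit 4 = 1: r = r^2 * 40 mod 47 = 32^2 * 40 = 37*40 = 23
  bit 5 = 0: r = r^2 mod 47 = 23^2 = 12
  -> s = B^a = 12

Answer: 42 40 12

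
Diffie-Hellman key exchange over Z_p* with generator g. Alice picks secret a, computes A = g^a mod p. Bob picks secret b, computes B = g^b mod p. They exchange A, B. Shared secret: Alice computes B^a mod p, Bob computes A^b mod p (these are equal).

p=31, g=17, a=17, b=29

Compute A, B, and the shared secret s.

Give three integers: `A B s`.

Answer: 21 11 3

Derivation:
A = 17^17 mod 31  (bits of 17 = 10001)
  bit 0 = 1: r = r^2 * 17 mod 31 = 1^2 * 17 = 1*17 = 17
  bit 1 = 0: r = r^2 mod 31 = 17^2 = 10
  bit 2 = 0: r = r^2 mod 31 = 10^2 = 7
  bit 3 = 0: r = r^2 mod 31 = 7^2 = 18
  bit 4 = 1: r = r^2 * 17 mod 31 = 18^2 * 17 = 14*17 = 21
  -> A = 21
B = 17^29 mod 31  (bits of 29 = 11101)
  bit 0 = 1: r = r^2 * 17 mod 31 = 1^2 * 17 = 1*17 = 17
  bit 1 = 1: r = r^2 * 17 mod 31 = 17^2 * 17 = 10*17 = 15
  bit 2 = 1: r = r^2 * 17 mod 31 = 15^2 * 17 = 8*17 = 12
  bit 3 = 0: r = r^2 mod 31 = 12^2 = 20
  bit 4 = 1: r = r^2 * 17 mod 31 = 20^2 * 17 = 28*17 = 11
  -> B = 11
s = B^a = 11^17 mod 31  (bits of 17 = 10001)
  bit 0 = 1: r = r^2 * 11 mod 31 = 1^2 * 11 = 1*11 = 11
  bit 1 = 0: r = r^2 mod 31 = 11^2 = 28
  bit 2 = 0: r = r^2 mod 31 = 28^2 = 9
  bit 3 = 0: r = r^2 mod 31 = 9^2 = 19
  bit 4 = 1: r = r^2 * 11 mod 31 = 19^2 * 11 = 20*11 = 3
  -> s = B^a = 3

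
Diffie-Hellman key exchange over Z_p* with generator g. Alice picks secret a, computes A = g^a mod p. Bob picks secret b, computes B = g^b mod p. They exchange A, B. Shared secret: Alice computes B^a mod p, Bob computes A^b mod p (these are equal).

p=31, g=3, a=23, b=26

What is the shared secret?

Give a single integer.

A = 3^23 mod 31  (bits of 23 = 10111)
  bit 0 = 1: r = r^2 * 3 mod 31 = 1^2 * 3 = 1*3 = 3
  bit 1 = 0: r = r^2 mod 31 = 3^2 = 9
  bit 2 = 1: r = r^2 * 3 mod 31 = 9^2 * 3 = 19*3 = 26
  bit 3 = 1: r = r^2 * 3 mod 31 = 26^2 * 3 = 25*3 = 13
  bit 4 = 1: r = r^2 * 3 mod 31 = 13^2 * 3 = 14*3 = 11
  -> A = 11
B = 3^26 mod 31  (bits of 26 = 11010)
  bit 0 = 1: r = r^2 * 3 mod 31 = 1^2 * 3 = 1*3 = 3
  bit 1 = 1: r = r^2 * 3 mod 31 = 3^2 * 3 = 9*3 = 27
  bit 2 = 0: r = r^2 mod 31 = 27^2 = 16
  bit 3 = 1: r = r^2 * 3 mod 31 = 16^2 * 3 = 8*3 = 24
  bit 4 = 0: r = r^2 mod 31 = 24^2 = 18
  -> B = 18
s = B^a = 18^23 mod 31  (bits of 23 = 10111)
  bit 0 = 1: r = r^2 * 18 mod 31 = 1^2 * 18 = 1*18 = 18
  bit 1 = 0: r = r^2 mod 31 = 18^2 = 14
  bit 2 = 1: r = r^2 * 18 mod 31 = 14^2 * 18 = 10*18 = 25
  bit 3 = 1: r = r^2 * 18 mod 31 = 25^2 * 18 = 5*18 = 28
  bit 4 = 1: r = r^2 * 18 mod 31 = 28^2 * 18 = 9*18 = 7
  -> s = B^a = 7

Answer: 7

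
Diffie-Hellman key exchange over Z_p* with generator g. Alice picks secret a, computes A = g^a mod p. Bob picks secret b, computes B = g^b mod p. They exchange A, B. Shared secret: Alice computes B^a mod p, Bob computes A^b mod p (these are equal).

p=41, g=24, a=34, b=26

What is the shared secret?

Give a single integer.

A = 24^34 mod 41  (bits of 34 = 100010)
  bit 0 = 1: r = r^2 * 24 mod 41 = 1^2 * 24 = 1*24 = 24
  bit 1 = 0: r = r^2 mod 41 = 24^2 = 2
  bit 2 = 0: r = r^2 mod 41 = 2^2 = 4
  bit 3 = 0: r = r^2 mod 41 = 4^2 = 16
  bit 4 = 1: r = r^2 * 24 mod 41 = 16^2 * 24 = 10*24 = 35
  bit 5 = 0: r = r^2 mod 41 = 35^2 = 36
  -> A = 36
B = 24^26 mod 41  (bits of 26 = 11010)
  bit 0 = 1: r = r^2 * 24 mod 41 = 1^2 * 24 = 1*24 = 24
  bit 1 = 1: r = r^2 * 24 mod 41 = 24^2 * 24 = 2*24 = 7
  bit 2 = 0: r = r^2 mod 41 = 7^2 = 8
  bit 3 = 1: r = r^2 * 24 mod 41 = 8^2 * 24 = 23*24 = 19
  bit 4 = 0: r = r^2 mod 41 = 19^2 = 33
  -> B = 33
s = B^a = 33^34 mod 41  (bits of 34 = 100010)
  bit 0 = 1: r = r^2 * 33 mod 41 = 1^2 * 33 = 1*33 = 33
  bit 1 = 0: r = r^2 mod 41 = 33^2 = 23
  bit 2 = 0: r = r^2 mod 41 = 23^2 = 37
  bit 3 = 0: r = r^2 mod 41 = 37^2 = 16
  bit 4 = 1: r = r^2 * 33 mod 41 = 16^2 * 33 = 10*33 = 2
  bit 5 = 0: r = r^2 mod 41 = 2^2 = 4
  -> s = B^a = 4

Answer: 4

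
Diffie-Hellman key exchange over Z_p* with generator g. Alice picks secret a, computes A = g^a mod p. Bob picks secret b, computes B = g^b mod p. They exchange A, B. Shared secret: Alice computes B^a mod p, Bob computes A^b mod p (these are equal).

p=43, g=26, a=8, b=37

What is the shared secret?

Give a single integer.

A = 26^8 mod 43  (bits of 8 = 1000)
  bit 0 = 1: r = r^2 * 26 mod 43 = 1^2 * 26 = 1*26 = 26
  bit 1 = 0: r = r^2 mod 43 = 26^2 = 31
  bit 2 = 0: r = r^2 mod 43 = 31^2 = 15
  bit 3 = 0: r = r^2 mod 43 = 15^2 = 10
  -> A = 10
B = 26^37 mod 43  (bits of 37 = 100101)
  bit 0 = 1: r = r^2 * 26 mod 43 = 1^2 * 26 = 1*26 = 26
  bit 1 = 0: r = r^2 mod 43 = 26^2 = 31
  bit 2 = 0: r = r^2 mod 43 = 31^2 = 15
  bit 3 = 1: r = r^2 * 26 mod 43 = 15^2 * 26 = 10*26 = 2
  bit 4 = 0: r = r^2 mod 43 = 2^2 = 4
  bit 5 = 1: r = r^2 * 26 mod 43 = 4^2 * 26 = 16*26 = 29
  -> B = 29
s = B^a = 29^8 mod 43  (bits of 8 = 1000)
  bit 0 = 1: r = r^2 * 29 mod 43 = 1^2 * 29 = 1*29 = 29
  bit 1 = 0: r = r^2 mod 43 = 29^2 = 24
  bit 2 = 0: r = r^2 mod 43 = 24^2 = 17
  bit 3 = 0: r = r^2 mod 43 = 17^2 = 31
  -> s = B^a = 31

Answer: 31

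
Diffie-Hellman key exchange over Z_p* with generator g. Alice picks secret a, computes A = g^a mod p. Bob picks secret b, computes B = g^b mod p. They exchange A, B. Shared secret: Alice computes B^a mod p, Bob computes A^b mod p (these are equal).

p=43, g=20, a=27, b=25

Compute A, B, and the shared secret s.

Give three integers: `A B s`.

A = 20^27 mod 43  (bits of 27 = 11011)
  bit 0 = 1: r = r^2 * 20 mod 43 = 1^2 * 20 = 1*20 = 20
  bit 1 = 1: r = r^2 * 20 mod 43 = 20^2 * 20 = 13*20 = 2
  bit 2 = 0: r = r^2 mod 43 = 2^2 = 4
  bit 3 = 1: r = r^2 * 20 mod 43 = 4^2 * 20 = 16*20 = 19
  bit 4 = 1: r = r^2 * 20 mod 43 = 19^2 * 20 = 17*20 = 39
  -> A = 39
B = 20^25 mod 43  (bits of 25 = 11001)
  bit 0 = 1: r = r^2 * 20 mod 43 = 1^2 * 20 = 1*20 = 20
  bit 1 = 1: r = r^2 * 20 mod 43 = 20^2 * 20 = 13*20 = 2
  bit 2 = 0: r = r^2 mod 43 = 2^2 = 4
  bit 3 = 0: r = r^2 mod 43 = 4^2 = 16
  bit 4 = 1: r = r^2 * 20 mod 43 = 16^2 * 20 = 41*20 = 3
  -> B = 3
s = B^a = 3^27 mod 43  (bits of 27 = 11011)
  bit 0 = 1: r = r^2 * 3 mod 43 = 1^2 * 3 = 1*3 = 3
  bit 1 = 1: r = r^2 * 3 mod 43 = 3^2 * 3 = 9*3 = 27
  bit 2 = 0: r = r^2 mod 43 = 27^2 = 41
  bit 3 = 1: r = r^2 * 3 mod 43 = 41^2 * 3 = 4*3 = 12
  bit 4 = 1: r = r^2 * 3 mod 43 = 12^2 * 3 = 15*3 = 2
  -> s = B^a = 2

Answer: 39 3 2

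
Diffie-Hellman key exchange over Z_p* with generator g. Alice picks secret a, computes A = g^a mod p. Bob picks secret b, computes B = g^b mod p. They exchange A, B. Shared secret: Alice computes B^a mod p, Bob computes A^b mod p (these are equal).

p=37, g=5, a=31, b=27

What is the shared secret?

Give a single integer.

A = 5^31 mod 37  (bits of 31 = 11111)
  bit 0 = 1: r = r^2 * 5 mod 37 = 1^2 * 5 = 1*5 = 5
  bit 1 = 1: r = r^2 * 5 mod 37 = 5^2 * 5 = 25*5 = 14
  bit 2 = 1: r = r^2 * 5 mod 37 = 14^2 * 5 = 11*5 = 18
  bit 3 = 1: r = r^2 * 5 mod 37 = 18^2 * 5 = 28*5 = 29
  bit 4 = 1: r = r^2 * 5 mod 37 = 29^2 * 5 = 27*5 = 24
  -> A = 24
B = 5^27 mod 37  (bits of 27 = 11011)
  bit 0 = 1: r = r^2 * 5 mod 37 = 1^2 * 5 = 1*5 = 5
  bit 1 = 1: r = r^2 * 5 mod 37 = 5^2 * 5 = 25*5 = 14
  bit 2 = 0: r = r^2 mod 37 = 14^2 = 11
  bit 3 = 1: r = r^2 * 5 mod 37 = 11^2 * 5 = 10*5 = 13
  bit 4 = 1: r = r^2 * 5 mod 37 = 13^2 * 5 = 21*5 = 31
  -> B = 31
s = B^a = 31^31 mod 37  (bits of 31 = 11111)
  bit 0 = 1: r = r^2 * 31 mod 37 = 1^2 * 31 = 1*31 = 31
  bit 1 = 1: r = r^2 * 31 mod 37 = 31^2 * 31 = 36*31 = 6
  bit 2 = 1: r = r^2 * 31 mod 37 = 6^2 * 31 = 36*31 = 6
  bit 3 = 1: r = r^2 * 31 mod 37 = 6^2 * 31 = 36*31 = 6
  bit 4 = 1: r = r^2 * 31 mod 37 = 6^2 * 31 = 36*31 = 6
  -> s = B^a = 6

Answer: 6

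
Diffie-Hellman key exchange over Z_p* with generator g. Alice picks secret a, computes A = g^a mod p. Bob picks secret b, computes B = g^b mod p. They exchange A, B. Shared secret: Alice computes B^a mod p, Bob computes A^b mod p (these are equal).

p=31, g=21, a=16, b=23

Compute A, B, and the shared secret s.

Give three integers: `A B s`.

Answer: 10 17 14

Derivation:
A = 21^16 mod 31  (bits of 16 = 10000)
  bit 0 = 1: r = r^2 * 21 mod 31 = 1^2 * 21 = 1*21 = 21
  bit 1 = 0: r = r^2 mod 31 = 21^2 = 7
  bit 2 = 0: r = r^2 mod 31 = 7^2 = 18
  bit 3 = 0: r = r^2 mod 31 = 18^2 = 14
  bit 4 = 0: r = r^2 mod 31 = 14^2 = 10
  -> A = 10
B = 21^23 mod 31  (bits of 23 = 10111)
  bit 0 = 1: r = r^2 * 21 mod 31 = 1^2 * 21 = 1*21 = 21
  bit 1 = 0: r = r^2 mod 31 = 21^2 = 7
  bit 2 = 1: r = r^2 * 21 mod 31 = 7^2 * 21 = 18*21 = 6
  bit 3 = 1: r = r^2 * 21 mod 31 = 6^2 * 21 = 5*21 = 12
  bit 4 = 1: r = r^2 * 21 mod 31 = 12^2 * 21 = 20*21 = 17
  -> B = 17
s = B^a = 17^16 mod 31  (bits of 16 = 10000)
  bit 0 = 1: r = r^2 * 17 mod 31 = 1^2 * 17 = 1*17 = 17
  bit 1 = 0: r = r^2 mod 31 = 17^2 = 10
  bit 2 = 0: r = r^2 mod 31 = 10^2 = 7
  bit 3 = 0: r = r^2 mod 31 = 7^2 = 18
  bit 4 = 0: r = r^2 mod 31 = 18^2 = 14
  -> s = B^a = 14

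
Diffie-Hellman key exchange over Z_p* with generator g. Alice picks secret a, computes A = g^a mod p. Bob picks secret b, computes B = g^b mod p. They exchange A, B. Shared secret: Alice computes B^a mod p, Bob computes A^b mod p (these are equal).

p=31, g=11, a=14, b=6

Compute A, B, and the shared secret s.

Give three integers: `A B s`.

A = 11^14 mod 31  (bits of 14 = 1110)
  bit 0 = 1: r = r^2 * 11 mod 31 = 1^2 * 11 = 1*11 = 11
  bit 1 = 1: r = r^2 * 11 mod 31 = 11^2 * 11 = 28*11 = 29
  bit 2 = 1: r = r^2 * 11 mod 31 = 29^2 * 11 = 4*11 = 13
  bit 3 = 0: r = r^2 mod 31 = 13^2 = 14
  -> A = 14
B = 11^6 mod 31  (bits of 6 = 110)
  bit 0 = 1: r = r^2 * 11 mod 31 = 1^2 * 11 = 1*11 = 11
  bit 1 = 1: r = r^2 * 11 mod 31 = 11^2 * 11 = 28*11 = 29
  bit 2 = 0: r = r^2 mod 31 = 29^2 = 4
  -> B = 4
s = B^a = 4^14 mod 31  (bits of 14 = 1110)
  bit 0 = 1: r = r^2 * 4 mod 31 = 1^2 * 4 = 1*4 = 4
  bit 1 = 1: r = r^2 * 4 mod 31 = 4^2 * 4 = 16*4 = 2
  bit 2 = 1: r = r^2 * 4 mod 31 = 2^2 * 4 = 4*4 = 16
  bit 3 = 0: r = r^2 mod 31 = 16^2 = 8
  -> s = B^a = 8

Answer: 14 4 8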